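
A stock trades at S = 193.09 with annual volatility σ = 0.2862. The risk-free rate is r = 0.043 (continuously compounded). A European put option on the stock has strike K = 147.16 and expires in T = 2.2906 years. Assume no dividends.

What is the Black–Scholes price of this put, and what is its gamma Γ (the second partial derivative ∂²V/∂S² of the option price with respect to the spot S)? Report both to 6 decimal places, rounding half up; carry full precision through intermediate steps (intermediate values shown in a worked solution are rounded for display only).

σ√T = 0.2862·√2.2906 = 0.433156
d₁ = (ln(S/K) + (r+σ²/2)T) / (σ√T) = (ln(193.09/147.16) + (0.043+0.2862²/2)·2.2906) / 0.433156 = (0.271636 + 0.192308) / 0.433156 = 1.071078
d₂ = d₁ − σ√T = 1.071078 − 0.433156 = 0.637922
e^{−rT} = e^{−0.043·2.2906} = 0.906199
N(−d₁) = 0.142067,  N(−d₂) = 0.261762
Put price V = K·e^{−rT}·N(−d₂) − S·N(−d₁) = 34.907642 − 27.431750 = 7.475892
φ(d₁) = (1/√(2π))·e^{−d₁²/2} = 0.224800
Γ = φ(d₁) / (S·σ·√T) = 0.002688

price = 7.475892
Γ = 0.002688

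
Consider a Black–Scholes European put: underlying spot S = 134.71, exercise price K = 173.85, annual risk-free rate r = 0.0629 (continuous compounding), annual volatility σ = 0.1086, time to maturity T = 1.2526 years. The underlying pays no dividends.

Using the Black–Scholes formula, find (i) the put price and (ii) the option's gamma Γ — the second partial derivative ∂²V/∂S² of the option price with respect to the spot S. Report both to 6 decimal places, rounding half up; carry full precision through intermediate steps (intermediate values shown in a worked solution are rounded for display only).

σ√T = 0.1086·√1.2526 = 0.121545
d₁ = (ln(S/K) + (r+σ²/2)T) / (σ√T) = (ln(134.71/173.85) + (0.0629+0.1086²/2)·1.2526) / 0.121545 = (-0.255069 + 0.086175) / 0.121545 = -1.389558
d₂ = d₁ − σ√T = -1.389558 − 0.121545 = -1.511103
e^{−rT} = e^{−0.0629·1.2526} = 0.924235
N(−d₁) = 0.917668,  N(−d₂) = 0.934619
Put price V = K·e^{−rT}·N(−d₂) − S·N(−d₁) = 150.172987 − 123.619119 = 26.553868
φ(d₁) = (1/√(2π))·e^{−d₁²/2} = 0.151924
Γ = φ(d₁) / (S·σ·√T) = 0.009279

price = 26.553868
Γ = 0.009279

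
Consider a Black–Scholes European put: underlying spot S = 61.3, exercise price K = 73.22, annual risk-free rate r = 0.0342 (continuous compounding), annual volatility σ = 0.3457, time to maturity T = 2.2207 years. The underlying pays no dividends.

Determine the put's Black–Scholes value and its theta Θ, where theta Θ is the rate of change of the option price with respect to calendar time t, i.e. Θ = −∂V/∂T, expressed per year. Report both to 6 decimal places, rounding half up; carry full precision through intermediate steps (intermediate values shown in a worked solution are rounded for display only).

price = 16.659510
Θ = -1.263704

σ√T = 0.3457·√2.2207 = 0.515163
d₁ = (ln(S/K) + (r+σ²/2)T) / (σ√T) = (ln(61.3/73.22) + (0.0342+0.3457²/2)·2.2207) / 0.515163 = (-0.177689 + 0.208644) / 0.515163 = 0.060089
d₂ = d₁ − σ√T = 0.060089 − 0.515163 = -0.455074
e^{−rT} = e^{−0.0342·2.2207} = 0.926864
N(−d₁) = 0.476043,  N(−d₂) = 0.675472
Put price V = K·e^{−rT}·N(−d₂) − S·N(−d₁) = 45.840916 − 29.181406 = 16.659510
φ(d₁) = (1/√(2π))·e^{−d₁²/2} = 0.398223
Θ = −S·φ(d₁)·σ/(2√T) + r·K·e^{−rT}·N(−d₂) = −2.831463 + 1.567759 = -1.263704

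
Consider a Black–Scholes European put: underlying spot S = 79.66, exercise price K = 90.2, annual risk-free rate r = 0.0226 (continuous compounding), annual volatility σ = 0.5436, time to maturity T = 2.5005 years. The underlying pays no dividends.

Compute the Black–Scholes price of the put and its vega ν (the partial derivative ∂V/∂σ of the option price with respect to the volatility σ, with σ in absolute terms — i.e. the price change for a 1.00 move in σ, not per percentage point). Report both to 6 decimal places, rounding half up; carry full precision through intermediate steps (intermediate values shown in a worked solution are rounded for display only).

price = 30.300198
ν = 47.251344

σ√T = 0.5436·√2.5005 = 0.859593
d₁ = (ln(S/K) + (r+σ²/2)T) / (σ√T) = (ln(79.66/90.2) + (0.0226+0.5436²/2)·2.5005) / 0.859593 = (-0.124262 + 0.425961) / 0.859593 = 0.350979
d₂ = d₁ − σ√T = 0.350979 − 0.859593 = -0.508614
e^{−rT} = e^{−0.0226·2.5005} = 0.945056
N(−d₁) = 0.362802,  N(−d₂) = 0.694488
Put price V = K·e^{−rT}·N(−d₂) − S·N(−d₁) = 59.200994 − 28.900796 = 30.300198
φ(d₁) = (1/√(2π))·e^{−d₁²/2} = 0.375112
ν = S·φ(d₁)·√T = 47.251344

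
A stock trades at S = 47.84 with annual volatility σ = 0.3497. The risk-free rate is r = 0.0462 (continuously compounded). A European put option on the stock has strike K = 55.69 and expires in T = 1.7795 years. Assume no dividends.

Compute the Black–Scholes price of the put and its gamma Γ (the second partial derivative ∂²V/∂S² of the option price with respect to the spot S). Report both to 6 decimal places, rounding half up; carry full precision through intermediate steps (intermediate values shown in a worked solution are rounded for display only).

price = 10.969094
Γ = 0.017814

σ√T = 0.3497·√1.7795 = 0.466492
d₁ = (ln(S/K) + (r+σ²/2)T) / (σ√T) = (ln(47.84/55.69) + (0.0462+0.3497²/2)·1.7795) / 0.466492 = (-0.151938 + 0.191021) / 0.466492 = 0.083778
d₂ = d₁ − σ√T = 0.083778 − 0.466492 = -0.382714
e^{−rT} = e^{−0.0462·1.7795} = 0.921076
N(−d₁) = 0.466616,  N(−d₂) = 0.649034
Put price V = K·e^{−rT}·N(−d₂) − S·N(−d₁) = 33.292017 − 22.322923 = 10.969094
φ(d₁) = (1/√(2π))·e^{−d₁²/2} = 0.397545
Γ = φ(d₁) / (S·σ·√T) = 0.017814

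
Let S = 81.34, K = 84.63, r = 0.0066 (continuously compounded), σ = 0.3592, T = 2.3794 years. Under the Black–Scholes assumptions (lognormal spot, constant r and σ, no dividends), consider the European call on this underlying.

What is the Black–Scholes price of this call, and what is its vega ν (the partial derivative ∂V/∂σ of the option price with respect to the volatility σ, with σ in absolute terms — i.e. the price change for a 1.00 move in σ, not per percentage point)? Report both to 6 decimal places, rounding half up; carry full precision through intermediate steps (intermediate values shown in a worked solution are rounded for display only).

σ√T = 0.3592·√2.3794 = 0.554077
d₁ = (ln(S/K) + (r+σ²/2)T) / (σ√T) = (ln(81.34/84.63) + (0.0066+0.3592²/2)·2.3794) / 0.554077 = (-0.039651 + 0.169205) / 0.554077 = 0.233819
d₂ = d₁ − σ√T = 0.233819 − 0.554077 = -0.320258
e^{−rT} = e^{−0.0066·2.3794} = 0.984419
N(d₁) = 0.592437,  N(d₂) = 0.374386
Call price V = S·N(d₁) − K·e^{−rT}·N(d₂) = 48.188848 − 31.190638 = 16.998209
φ(d₁) = (1/√(2π))·e^{−d₁²/2} = 0.388185
ν = S·φ(d₁)·√T = 48.705301

price = 16.998209
ν = 48.705301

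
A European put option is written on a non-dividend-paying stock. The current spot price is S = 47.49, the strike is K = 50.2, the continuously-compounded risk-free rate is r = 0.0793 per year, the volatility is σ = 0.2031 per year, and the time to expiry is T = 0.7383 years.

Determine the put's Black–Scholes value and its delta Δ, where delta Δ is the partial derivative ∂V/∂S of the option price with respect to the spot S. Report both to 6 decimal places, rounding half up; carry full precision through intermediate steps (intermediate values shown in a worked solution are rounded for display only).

price = 3.225211
Δ = -0.458291

σ√T = 0.2031·√0.7383 = 0.174512
d₁ = (ln(S/K) + (r+σ²/2)T) / (σ√T) = (ln(47.49/50.2) + (0.0793+0.2031²/2)·0.7383) / 0.174512 = (-0.055496 + 0.073774) / 0.174512 = 0.104741
d₂ = d₁ − σ√T = 0.104741 − 0.174512 = -0.069771
e^{−rT} = e^{−0.0793·0.7383} = 0.943134
N(−d₁) = 0.458291,  N(−d₂) = 0.527812
Put price V = K·e^{−rT}·N(−d₂) − S·N(−d₁) = 24.989433 − 21.764222 = 3.225211
Δ = −N(−d₁) = -0.458291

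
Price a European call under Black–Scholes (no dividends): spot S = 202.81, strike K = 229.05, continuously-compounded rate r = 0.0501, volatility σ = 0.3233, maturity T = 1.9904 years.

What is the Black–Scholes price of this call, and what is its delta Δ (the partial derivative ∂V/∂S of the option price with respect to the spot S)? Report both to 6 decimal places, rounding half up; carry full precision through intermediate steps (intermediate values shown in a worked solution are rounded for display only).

σ√T = 0.3233·√1.9904 = 0.456117
d₁ = (ln(S/K) + (r+σ²/2)T) / (σ√T) = (ln(202.81/229.05) + (0.0501+0.3233²/2)·1.9904) / 0.456117 = (-0.121671 + 0.203740) / 0.456117 = 0.179931
d₂ = d₁ − σ√T = 0.179931 − 0.456117 = -0.276186
e^{−rT} = e^{−0.0501·1.9904} = 0.905092
N(d₁) = 0.571397,  N(d₂) = 0.391203
Call price V = S·N(d₁) − K·e^{−rT}·N(d₂) = 115.884944 − 81.100725 = 34.784219
Δ = N(d₁) = 0.571397

price = 34.784219
Δ = 0.571397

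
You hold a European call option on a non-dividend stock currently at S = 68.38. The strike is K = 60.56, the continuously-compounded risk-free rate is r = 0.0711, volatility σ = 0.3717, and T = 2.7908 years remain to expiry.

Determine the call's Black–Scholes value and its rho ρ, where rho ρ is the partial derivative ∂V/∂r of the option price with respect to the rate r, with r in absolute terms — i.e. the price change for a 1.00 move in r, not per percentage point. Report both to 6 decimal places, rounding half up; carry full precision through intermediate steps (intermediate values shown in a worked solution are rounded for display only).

price = 25.538685
ρ = 80.533254

σ√T = 0.3717·√2.7908 = 0.620950
d₁ = (ln(S/K) + (r+σ²/2)T) / (σ√T) = (ln(68.38/60.56) + (0.0711+0.3717²/2)·2.7908) / 0.620950 = (0.121446 + 0.391216) / 0.620950 = 0.825608
d₂ = d₁ − σ√T = 0.825608 − 0.620950 = 0.204657
e^{−rT} = e^{−0.0711·2.7908} = 0.820021
N(d₁) = 0.795487,  N(d₂) = 0.581080
Call price V = S·N(d₁) − K·e^{−rT}·N(d₂) = 54.395376 − 28.856691 = 25.538685
ρ = K·T·e^{−rT}·N(d₂) = 80.533254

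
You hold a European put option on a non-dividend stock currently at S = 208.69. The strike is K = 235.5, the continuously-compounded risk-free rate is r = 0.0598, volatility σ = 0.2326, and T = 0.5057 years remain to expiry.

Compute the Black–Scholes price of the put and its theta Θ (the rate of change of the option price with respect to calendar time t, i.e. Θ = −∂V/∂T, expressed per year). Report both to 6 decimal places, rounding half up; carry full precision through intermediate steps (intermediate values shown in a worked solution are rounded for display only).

σ√T = 0.2326·√0.5057 = 0.165408
d₁ = (ln(S/K) + (r+σ²/2)T) / (σ√T) = (ln(208.69/235.5) + (0.0598+0.2326²/2)·0.5057) / 0.165408 = (-0.120861 + 0.043921) / 0.165408 = -0.465155
d₂ = d₁ − σ√T = -0.465155 − 0.165408 = -0.630563
e^{−rT} = e^{−0.0598·0.5057} = 0.970212
N(−d₁) = 0.679090,  N(−d₂) = 0.735837
Put price V = K·e^{−rT}·N(−d₂) − S·N(−d₁) = 168.127576 − 141.719231 = 26.408344
φ(d₁) = (1/√(2π))·e^{−d₁²/2} = 0.358036
Θ = −S·φ(d₁)·σ/(2√T) + r·K·e^{−rT}·N(−d₂) = −12.219713 + 10.054029 = -2.165684

price = 26.408344
Θ = -2.165684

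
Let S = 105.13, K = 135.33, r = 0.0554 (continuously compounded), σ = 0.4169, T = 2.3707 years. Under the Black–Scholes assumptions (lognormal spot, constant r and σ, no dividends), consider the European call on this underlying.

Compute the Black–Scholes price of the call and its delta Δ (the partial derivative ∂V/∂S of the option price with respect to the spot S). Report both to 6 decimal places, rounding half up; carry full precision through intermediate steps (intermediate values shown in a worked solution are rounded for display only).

price = 21.882572
Δ = 0.552574

σ√T = 0.4169·√2.3707 = 0.641904
d₁ = (ln(S/K) + (r+σ²/2)T) / (σ√T) = (ln(105.13/135.33) + (0.0554+0.4169²/2)·2.3707) / 0.641904 = (-0.252519 + 0.337357) / 0.641904 = 0.132167
d₂ = d₁ − σ√T = 0.132167 − 0.641904 = -0.509737
e^{−rT} = e^{−0.0554·2.3707} = 0.876922
N(d₁) = 0.552574,  N(d₂) = 0.305118
Call price V = S·N(d₁) − K·e^{−rT}·N(d₂) = 58.092104 − 36.209532 = 21.882572
Δ = N(d₁) = 0.552574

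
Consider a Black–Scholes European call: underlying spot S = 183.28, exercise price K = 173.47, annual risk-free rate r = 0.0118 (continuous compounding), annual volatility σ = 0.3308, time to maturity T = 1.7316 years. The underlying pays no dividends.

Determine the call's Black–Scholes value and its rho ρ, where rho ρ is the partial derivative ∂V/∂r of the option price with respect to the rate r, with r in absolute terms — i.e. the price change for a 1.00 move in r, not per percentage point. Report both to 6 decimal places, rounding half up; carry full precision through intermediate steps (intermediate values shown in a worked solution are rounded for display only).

σ√T = 0.3308·√1.7316 = 0.435301
d₁ = (ln(S/K) + (r+σ²/2)T) / (σ√T) = (ln(183.28/173.47) + (0.0118+0.3308²/2)·1.7316) / 0.435301 = (0.055010 + 0.115176) / 0.435301 = 0.390963
d₂ = d₁ − σ√T = 0.390963 − 0.435301 = -0.044337
e^{−rT} = e^{−0.0118·1.7316} = 0.979774
N(d₁) = 0.652088,  N(d₂) = 0.482318
Call price V = S·N(d₁) − K·e^{−rT}·N(d₂) = 119.514654 − 81.975437 = 37.539217
ρ = K·T·e^{−rT}·N(d₂) = 141.948666

price = 37.539217
ρ = 141.948666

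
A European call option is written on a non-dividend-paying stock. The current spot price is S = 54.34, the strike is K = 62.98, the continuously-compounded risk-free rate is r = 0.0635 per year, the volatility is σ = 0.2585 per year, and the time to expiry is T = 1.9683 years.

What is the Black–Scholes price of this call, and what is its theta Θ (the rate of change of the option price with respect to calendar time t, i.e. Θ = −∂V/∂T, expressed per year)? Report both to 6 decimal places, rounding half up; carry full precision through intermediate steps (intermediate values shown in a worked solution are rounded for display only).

σ√T = 0.2585·√1.9683 = 0.362665
d₁ = (ln(S/K) + (r+σ²/2)T) / (σ√T) = (ln(54.34/62.98) + (0.0635+0.2585²/2)·1.9683) / 0.362665 = (-0.147557 + 0.190750) / 0.362665 = 0.119100
d₂ = d₁ − σ√T = 0.119100 − 0.362665 = -0.243565
e^{−rT} = e^{−0.0635·1.9683} = 0.882508
N(d₁) = 0.547402,  N(d₂) = 0.403784
Call price V = S·N(d₁) − K·e^{−rT}·N(d₂) = 29.745827 − 22.442455 = 7.303372
φ(d₁) = (1/√(2π))·e^{−d₁²/2} = 0.396123
Θ = −S·φ(d₁)·σ/(2√T) − r·K·e^{−rT}·N(d₂) = −1.983053 − 1.425096 = -3.408149

price = 7.303372
Θ = -3.408149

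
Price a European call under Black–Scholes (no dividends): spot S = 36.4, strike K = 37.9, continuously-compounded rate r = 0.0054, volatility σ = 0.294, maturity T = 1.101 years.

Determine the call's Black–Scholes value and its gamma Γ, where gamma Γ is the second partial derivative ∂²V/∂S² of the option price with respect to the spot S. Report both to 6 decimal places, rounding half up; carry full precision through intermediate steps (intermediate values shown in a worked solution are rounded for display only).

σ√T = 0.294·√1.101 = 0.308490
d₁ = (ln(S/K) + (r+σ²/2)T) / (σ√T) = (ln(36.4/37.9) + (0.0054+0.294²/2)·1.101) / 0.308490 = (-0.040382 + 0.053528) / 0.308490 = 0.042614
d₂ = d₁ − σ√T = 0.042614 − 0.308490 = -0.265876
e^{−rT} = e^{−0.0054·1.101} = 0.994072
N(d₁) = 0.516995,  N(d₂) = 0.395167
Call price V = S·N(d₁) − K·e^{−rT}·N(d₂) = 18.818636 − 14.888069 = 3.930567
φ(d₁) = (1/√(2π))·e^{−d₁²/2} = 0.398580
Γ = φ(d₁) / (S·σ·√T) = 0.035496

price = 3.930567
Γ = 0.035496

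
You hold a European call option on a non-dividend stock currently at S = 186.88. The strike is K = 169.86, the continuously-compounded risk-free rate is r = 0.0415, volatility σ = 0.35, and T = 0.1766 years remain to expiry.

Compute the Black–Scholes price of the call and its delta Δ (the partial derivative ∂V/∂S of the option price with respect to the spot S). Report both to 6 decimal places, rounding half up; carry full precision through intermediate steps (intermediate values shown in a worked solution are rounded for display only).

σ√T = 0.35·√0.1766 = 0.147083
d₁ = (ln(S/K) + (r+σ²/2)T) / (σ√T) = (ln(186.88/169.86) + (0.0415+0.35²/2)·0.1766) / 0.147083 = (0.095492 + 0.018146) / 0.147083 = 0.772608
d₂ = d₁ − σ√T = 0.772608 − 0.147083 = 0.625525
e^{−rT} = e^{−0.0415·0.1766} = 0.992698
N(d₁) = 0.780123,  N(d₂) = 0.734187
Call price V = S·N(d₁) − K·e^{−rT}·N(d₂) = 145.789363 − 123.798317 = 21.991046
Δ = N(d₁) = 0.780123

price = 21.991046
Δ = 0.780123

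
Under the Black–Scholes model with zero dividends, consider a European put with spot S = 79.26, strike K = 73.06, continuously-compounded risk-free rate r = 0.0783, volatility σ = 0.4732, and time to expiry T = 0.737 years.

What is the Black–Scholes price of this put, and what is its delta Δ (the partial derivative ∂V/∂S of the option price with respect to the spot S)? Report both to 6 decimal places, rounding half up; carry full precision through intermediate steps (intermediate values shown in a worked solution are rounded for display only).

price = 7.462715
Δ = -0.292644

σ√T = 0.4732·√0.737 = 0.406236
d₁ = (ln(S/K) + (r+σ²/2)T) / (σ√T) = (ln(79.26/73.06) + (0.0783+0.4732²/2)·0.737) / 0.406236 = (0.081453 + 0.140221) / 0.406236 = 0.545677
d₂ = d₁ − σ√T = 0.545677 − 0.406236 = 0.139441
e^{−rT} = e^{−0.0783·0.737} = 0.943926
N(−d₁) = 0.292644,  N(−d₂) = 0.444551
Put price V = K·e^{−rT}·N(−d₂) − S·N(−d₁) = 30.657687 − 23.194972 = 7.462715
Δ = −N(−d₁) = -0.292644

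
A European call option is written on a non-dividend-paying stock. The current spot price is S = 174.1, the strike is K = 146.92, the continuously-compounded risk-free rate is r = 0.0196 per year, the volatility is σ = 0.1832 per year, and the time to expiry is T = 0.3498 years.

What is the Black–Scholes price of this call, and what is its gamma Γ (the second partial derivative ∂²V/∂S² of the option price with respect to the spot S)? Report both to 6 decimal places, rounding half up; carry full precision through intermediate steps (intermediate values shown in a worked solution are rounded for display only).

price = 28.557411
Γ = 0.005122

σ√T = 0.1832·√0.3498 = 0.108352
d₁ = (ln(S/K) + (r+σ²/2)T) / (σ√T) = (ln(174.1/146.92) + (0.0196+0.1832²/2)·0.3498) / 0.108352 = (0.169742 + 0.012726) / 0.108352 = 1.684033
d₂ = d₁ − σ√T = 1.684033 − 0.108352 = 1.575682
e^{−rT} = e^{−0.0196·0.3498} = 0.993167
N(d₁) = 0.953912,  N(d₂) = 0.942450
Call price V = S·N(d₁) − K·e^{−rT}·N(d₂) = 166.076149 − 137.518739 = 28.557411
φ(d₁) = (1/√(2π))·e^{−d₁²/2} = 0.096625
Γ = φ(d₁) / (S·σ·√T) = 0.005122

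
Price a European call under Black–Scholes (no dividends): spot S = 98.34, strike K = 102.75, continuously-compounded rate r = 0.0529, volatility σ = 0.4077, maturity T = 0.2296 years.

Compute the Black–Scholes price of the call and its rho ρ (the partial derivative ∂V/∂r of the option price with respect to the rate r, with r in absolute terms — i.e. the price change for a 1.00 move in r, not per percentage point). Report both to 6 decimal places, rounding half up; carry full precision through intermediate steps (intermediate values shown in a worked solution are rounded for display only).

price = 6.292514
ρ = 9.262252

σ√T = 0.4077·√0.2296 = 0.195356
d₁ = (ln(S/K) + (r+σ²/2)T) / (σ√T) = (ln(98.34/102.75) + (0.0529+0.4077²/2)·0.2296) / 0.195356 = (-0.043868 + 0.031228) / 0.195356 = -0.064703
d₂ = d₁ − σ√T = -0.064703 − 0.195356 = -0.260059
e^{−rT} = e^{−0.0529·0.2296} = 0.987928
N(d₁) = 0.474205,  N(d₂) = 0.397409
Call price V = S·N(d₁) − K·e^{−rT}·N(d₂) = 46.633331 − 40.340817 = 6.292514
ρ = K·T·e^{−rT}·N(d₂) = 9.262252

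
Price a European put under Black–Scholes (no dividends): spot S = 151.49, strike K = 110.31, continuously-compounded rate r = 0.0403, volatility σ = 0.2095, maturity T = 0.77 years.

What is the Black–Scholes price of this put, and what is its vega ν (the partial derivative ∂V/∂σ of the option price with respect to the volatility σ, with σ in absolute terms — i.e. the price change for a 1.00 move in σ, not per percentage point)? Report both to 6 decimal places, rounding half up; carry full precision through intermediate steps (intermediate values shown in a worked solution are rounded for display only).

σ√T = 0.2095·√0.77 = 0.183836
d₁ = (ln(S/K) + (r+σ²/2)T) / (σ√T) = (ln(151.49/110.31) + (0.0403+0.2095²/2)·0.77) / 0.183836 = (0.317225 + 0.047929) / 0.183836 = 1.986307
d₂ = d₁ − σ√T = 1.986307 − 0.183836 = 1.802472
e^{−rT} = e^{−0.0403·0.77} = 0.969446
N(−d₁) = 0.023500,  N(−d₂) = 0.035736
Put price V = K·e^{−rT}·N(−d₂) − S·N(−d₁) = 3.821550 − 3.559956 = 0.261594
φ(d₁) = (1/√(2π))·e^{−d₁²/2} = 0.055485
ν = S·φ(d₁)·√T = 7.375699

price = 0.261594
ν = 7.375699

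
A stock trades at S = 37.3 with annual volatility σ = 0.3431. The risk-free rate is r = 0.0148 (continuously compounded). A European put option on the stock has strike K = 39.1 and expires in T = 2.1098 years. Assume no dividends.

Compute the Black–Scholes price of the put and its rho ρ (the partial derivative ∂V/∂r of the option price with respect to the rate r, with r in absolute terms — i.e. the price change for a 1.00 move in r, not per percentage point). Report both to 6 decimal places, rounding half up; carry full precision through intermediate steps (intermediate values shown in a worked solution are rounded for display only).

price = 7.701312
ρ = -48.828224

σ√T = 0.3431·√2.1098 = 0.498358
d₁ = (ln(S/K) + (r+σ²/2)T) / (σ√T) = (ln(37.3/39.1) + (0.0148+0.3431²/2)·2.1098) / 0.498358 = (-0.047129 + 0.155405) / 0.498358 = 0.217266
d₂ = d₁ − σ√T = 0.217266 − 0.498358 = -0.281092
e^{−rT} = e^{−0.0148·2.1098} = 0.969257
N(−d₁) = 0.414001,  N(−d₂) = 0.610680
Put price V = K·e^{−rT}·N(−d₂) − S·N(−d₁) = 23.143532 − 15.442220 = 7.701312
ρ = −K·T·e^{−rT}·N(−d₂) = -48.828224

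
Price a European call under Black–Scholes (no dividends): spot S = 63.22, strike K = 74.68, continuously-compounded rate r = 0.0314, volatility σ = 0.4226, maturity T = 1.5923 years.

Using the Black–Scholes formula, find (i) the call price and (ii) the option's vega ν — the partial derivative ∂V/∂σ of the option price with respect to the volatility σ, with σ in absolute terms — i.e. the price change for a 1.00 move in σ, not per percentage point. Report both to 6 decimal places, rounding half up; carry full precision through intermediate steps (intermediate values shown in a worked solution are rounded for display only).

σ√T = 0.4226·√1.5923 = 0.533264
d₁ = (ln(S/K) + (r+σ²/2)T) / (σ√T) = (ln(63.22/74.68) + (0.0314+0.4226²/2)·1.5923) / 0.533264 = (-0.166592 + 0.192183) / 0.533264 = 0.047991
d₂ = d₁ − σ√T = 0.047991 − 0.533264 = -0.485273
e^{−rT} = e^{−0.0314·1.5923} = 0.951231
N(d₁) = 0.519138,  N(d₂) = 0.313741
Call price V = S·N(d₁) − K·e^{−rT}·N(d₂) = 32.819913 − 22.287539 = 10.532373
φ(d₁) = (1/√(2π))·e^{−d₁²/2} = 0.398483
ν = S·φ(d₁)·√T = 31.789002

price = 10.532373
ν = 31.789002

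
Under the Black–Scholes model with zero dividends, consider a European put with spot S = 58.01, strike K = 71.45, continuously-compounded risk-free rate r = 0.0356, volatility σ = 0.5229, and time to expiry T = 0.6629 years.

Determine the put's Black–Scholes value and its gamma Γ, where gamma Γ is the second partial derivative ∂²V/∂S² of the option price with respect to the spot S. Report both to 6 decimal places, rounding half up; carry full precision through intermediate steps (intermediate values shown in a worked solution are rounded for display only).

σ√T = 0.5229·√0.6629 = 0.425738
d₁ = (ln(S/K) + (r+σ²/2)T) / (σ√T) = (ln(58.01/71.45) + (0.0356+0.5229²/2)·0.6629) / 0.425738 = (-0.208382 + 0.114226) / 0.425738 = -0.221161
d₂ = d₁ − σ√T = -0.221161 − 0.425738 = -0.646899
e^{−rT} = e^{−0.0356·0.6629} = 0.976677
N(−d₁) = 0.587517,  N(−d₂) = 0.741151
Put price V = K·e^{−rT}·N(−d₂) − S·N(−d₁) = 51.720198 − 34.081832 = 17.638365
φ(d₁) = (1/√(2π))·e^{−d₁²/2} = 0.389304
Γ = φ(d₁) / (S·σ·√T) = 0.015763

price = 17.638365
Γ = 0.015763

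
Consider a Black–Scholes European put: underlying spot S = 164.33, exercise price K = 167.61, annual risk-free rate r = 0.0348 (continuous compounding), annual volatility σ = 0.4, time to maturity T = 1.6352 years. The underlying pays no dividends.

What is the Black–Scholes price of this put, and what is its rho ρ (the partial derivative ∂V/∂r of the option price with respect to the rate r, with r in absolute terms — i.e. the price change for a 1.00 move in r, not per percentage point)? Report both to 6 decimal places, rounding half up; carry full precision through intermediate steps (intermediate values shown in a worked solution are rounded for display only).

σ√T = 0.4·√1.6352 = 0.511500
d₁ = (ln(S/K) + (r+σ²/2)T) / (σ√T) = (ln(164.33/167.61) + (0.0348+0.4²/2)·1.6352) / 0.511500 = (-0.019763 + 0.187721) / 0.511500 = 0.328363
d₂ = d₁ − σ√T = 0.328363 − 0.511500 = -0.183137
e^{−rT} = e^{−0.0348·1.6352} = 0.944684
N(−d₁) = 0.371319,  N(−d₂) = 0.572655
Put price V = K·e^{−rT}·N(−d₂) − S·N(−d₁) = 90.673240 − 61.018773 = 29.654467
ρ = −K·T·e^{−rT}·N(−d₂) = -148.268882

price = 29.654467
ρ = -148.268882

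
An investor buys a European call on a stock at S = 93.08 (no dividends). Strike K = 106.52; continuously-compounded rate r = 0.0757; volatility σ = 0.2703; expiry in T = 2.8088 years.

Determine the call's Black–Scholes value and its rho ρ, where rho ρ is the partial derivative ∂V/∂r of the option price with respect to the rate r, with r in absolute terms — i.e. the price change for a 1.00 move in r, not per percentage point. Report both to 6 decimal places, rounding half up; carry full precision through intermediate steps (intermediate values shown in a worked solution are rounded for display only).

price = 19.768488
ρ = 115.650676

σ√T = 0.2703·√2.8088 = 0.453009
d₁ = (ln(S/K) + (r+σ²/2)T) / (σ√T) = (ln(93.08/106.52) + (0.0757+0.2703²/2)·2.8088) / 0.453009 = (-0.134873 + 0.315235) / 0.453009 = 0.398141
d₂ = d₁ − σ√T = 0.398141 − 0.453009 = -0.054868
e^{−rT} = e^{−0.0757·2.8088} = 0.808458
N(d₁) = 0.654737,  N(d₂) = 0.478122
Call price V = S·N(d₁) − K·e^{−rT}·N(d₂) = 60.942896 − 41.174408 = 19.768488
ρ = K·T·e^{−rT}·N(d₂) = 115.650676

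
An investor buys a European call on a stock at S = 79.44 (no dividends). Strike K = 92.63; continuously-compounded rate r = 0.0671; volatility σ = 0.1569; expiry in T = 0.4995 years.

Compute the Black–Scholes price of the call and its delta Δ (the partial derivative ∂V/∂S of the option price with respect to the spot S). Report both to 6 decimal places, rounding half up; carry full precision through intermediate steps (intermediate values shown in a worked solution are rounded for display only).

price = 0.663075
Δ = 0.152077

σ√T = 0.1569·√0.4995 = 0.110890
d₁ = (ln(S/K) + (r+σ²/2)T) / (σ√T) = (ln(79.44/92.63) + (0.0671+0.1569²/2)·0.4995) / 0.110890 = (-0.153611 + 0.039665) / 0.110890 = -1.027566
d₂ = d₁ − σ√T = -1.027566 − 0.110890 = -1.138456
e^{−rT} = e^{−0.0671·0.4995} = 0.967039
N(d₁) = 0.152077,  N(d₂) = 0.127465
Call price V = S·N(d₁) − K·e^{−rT}·N(d₂) = 12.080999 − 11.417924 = 0.663075
Δ = N(d₁) = 0.152077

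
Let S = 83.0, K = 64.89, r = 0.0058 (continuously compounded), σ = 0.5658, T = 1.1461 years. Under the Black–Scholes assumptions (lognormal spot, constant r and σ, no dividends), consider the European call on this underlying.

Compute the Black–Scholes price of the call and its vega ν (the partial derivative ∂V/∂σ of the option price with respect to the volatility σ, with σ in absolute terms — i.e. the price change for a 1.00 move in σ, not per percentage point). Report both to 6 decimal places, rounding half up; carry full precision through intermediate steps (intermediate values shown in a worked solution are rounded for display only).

price = 28.269330
ν = 27.350561

σ√T = 0.5658·√1.1461 = 0.605723
d₁ = (ln(S/K) + (r+σ²/2)T) / (σ√T) = (ln(83.0/64.89) + (0.0058+0.5658²/2)·1.1461) / 0.605723 = (0.246147 + 0.190098) / 0.605723 = 0.720205
d₂ = d₁ − σ√T = 0.720205 − 0.605723 = 0.114482
e^{−rT} = e^{−0.0058·1.1461} = 0.993375
N(d₁) = 0.764301,  N(d₂) = 0.545572
Call price V = S·N(d₁) − K·e^{−rT}·N(d₂) = 63.436945 − 35.167615 = 28.269330
φ(d₁) = (1/√(2π))·e^{−d₁²/2} = 0.307806
ν = S·φ(d₁)·√T = 27.350561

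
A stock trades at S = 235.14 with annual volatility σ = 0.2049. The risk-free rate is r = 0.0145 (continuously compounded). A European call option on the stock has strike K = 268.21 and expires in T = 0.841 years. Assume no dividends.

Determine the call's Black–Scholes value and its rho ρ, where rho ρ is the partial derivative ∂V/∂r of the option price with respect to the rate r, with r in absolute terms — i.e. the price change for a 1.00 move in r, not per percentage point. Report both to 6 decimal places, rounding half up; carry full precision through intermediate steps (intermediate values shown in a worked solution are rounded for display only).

σ√T = 0.2049·√0.841 = 0.187906
d₁ = (ln(S/K) + (r+σ²/2)T) / (σ√T) = (ln(235.14/268.21) + (0.0145+0.2049²/2)·0.841) / 0.187906 = (-0.131589 + 0.029849) / 0.187906 = -0.541444
d₂ = d₁ − σ√T = -0.541444 − 0.187906 = -0.729350
e^{−rT} = e^{−0.0145·0.841} = 0.987880
N(d₁) = 0.294101,  N(d₂) = 0.232894
Call price V = S·N(d₁) − K·e^{−rT}·N(d₂) = 69.154868 − 61.707379 = 7.447488
ρ = K·T·e^{−rT}·N(d₂) = 51.895906

price = 7.447488
ρ = 51.895906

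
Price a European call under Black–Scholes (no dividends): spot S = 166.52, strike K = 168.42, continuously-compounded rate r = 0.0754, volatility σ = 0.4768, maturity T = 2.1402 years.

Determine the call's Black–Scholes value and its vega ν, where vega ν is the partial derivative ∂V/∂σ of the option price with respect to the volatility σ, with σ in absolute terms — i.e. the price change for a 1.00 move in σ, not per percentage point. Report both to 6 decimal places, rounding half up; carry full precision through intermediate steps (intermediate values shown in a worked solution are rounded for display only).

σ√T = 0.4768·√2.1402 = 0.697531
d₁ = (ln(S/K) + (r+σ²/2)T) / (σ√T) = (ln(166.52/168.42) + (0.0754+0.4768²/2)·2.1402) / 0.697531 = (-0.011345 + 0.404646) / 0.697531 = 0.563846
d₂ = d₁ − σ√T = 0.563846 − 0.697531 = -0.133684
e^{−rT} = e^{−0.0754·2.1402} = 0.850976
N(d₁) = 0.713571,  N(d₂) = 0.446826
Call price V = S·N(d₁) − K·e^{−rT}·N(d₂) = 118.823789 − 64.039745 = 54.784045
φ(d₁) = (1/√(2π))·e^{−d₁²/2} = 0.340309
ν = S·φ(d₁)·√T = 82.902492

price = 54.784045
ν = 82.902492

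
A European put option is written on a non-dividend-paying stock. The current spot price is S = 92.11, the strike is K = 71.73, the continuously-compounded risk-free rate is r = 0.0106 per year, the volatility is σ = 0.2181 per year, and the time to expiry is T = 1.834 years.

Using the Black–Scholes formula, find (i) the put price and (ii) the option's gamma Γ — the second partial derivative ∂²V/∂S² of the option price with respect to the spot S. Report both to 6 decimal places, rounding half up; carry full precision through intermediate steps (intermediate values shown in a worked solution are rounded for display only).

σ√T = 0.2181·√1.834 = 0.295362
d₁ = (ln(S/K) + (r+σ²/2)T) / (σ√T) = (ln(92.11/71.73) + (0.0106+0.2181²/2)·1.834) / 0.295362 = (0.250074 + 0.063060) / 0.295362 = 1.060170
d₂ = d₁ − σ√T = 1.060170 − 0.295362 = 0.764807
e^{−rT} = e^{−0.0106·1.834} = 0.980747
N(−d₁) = 0.144534,  N(−d₂) = 0.222193
Put price V = K·e^{−rT}·N(−d₂) − S·N(−d₁) = 15.631070 − 13.313000 = 2.318070
φ(d₁) = (1/√(2π))·e^{−d₁²/2} = 0.227429
Γ = φ(d₁) / (S·σ·√T) = 0.008360

price = 2.318070
Γ = 0.008360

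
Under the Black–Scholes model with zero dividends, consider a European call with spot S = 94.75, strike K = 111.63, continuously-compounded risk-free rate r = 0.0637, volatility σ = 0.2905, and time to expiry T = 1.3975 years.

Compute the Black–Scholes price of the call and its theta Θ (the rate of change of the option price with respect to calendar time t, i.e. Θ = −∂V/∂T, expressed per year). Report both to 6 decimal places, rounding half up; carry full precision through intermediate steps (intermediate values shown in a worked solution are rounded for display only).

price = 10.048932
Θ = -6.905198

σ√T = 0.2905·√1.3975 = 0.343417
d₁ = (ln(S/K) + (r+σ²/2)T) / (σ√T) = (ln(94.75/111.63) + (0.0637+0.2905²/2)·1.3975) / 0.343417 = (-0.163948 + 0.147988) / 0.343417 = -0.046473
d₂ = d₁ − σ√T = -0.046473 − 0.343417 = -0.389890
e^{−rT} = e^{−0.0637·1.3975} = 0.914827
N(d₁) = 0.481467,  N(d₂) = 0.348309
Call price V = S·N(d₁) − K·e^{−rT}·N(d₂) = 45.618971 − 35.570039 = 10.048932
φ(d₁) = (1/√(2π))·e^{−d₁²/2} = 0.398512
Θ = −S·φ(d₁)·σ/(2√T) − r·K·e^{−rT}·N(d₂) = −4.639386 − 2.265811 = -6.905198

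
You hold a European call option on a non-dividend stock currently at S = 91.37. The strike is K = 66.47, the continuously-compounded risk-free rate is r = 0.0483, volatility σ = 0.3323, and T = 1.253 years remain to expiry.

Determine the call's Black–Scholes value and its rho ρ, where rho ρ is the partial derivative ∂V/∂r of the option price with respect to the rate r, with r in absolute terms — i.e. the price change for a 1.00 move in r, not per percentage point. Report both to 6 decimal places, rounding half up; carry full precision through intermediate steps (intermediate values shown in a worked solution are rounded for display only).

price = 31.042293
ρ = 62.506393

σ√T = 0.3323·√1.253 = 0.371968
d₁ = (ln(S/K) + (r+σ²/2)T) / (σ√T) = (ln(91.37/66.47) + (0.0483+0.3323²/2)·1.253) / 0.371968 = (0.318166 + 0.129700) / 0.371968 = 1.204045
d₂ = d₁ − σ√T = 1.204045 − 0.371968 = 0.832077
e^{−rT} = e^{−0.0483·1.253} = 0.941275
N(d₁) = 0.885714,  N(d₂) = 0.797317
Call price V = S·N(d₁) − K·e^{−rT}·N(d₂) = 80.927682 − 49.885390 = 31.042293
ρ = K·T·e^{−rT}·N(d₂) = 62.506393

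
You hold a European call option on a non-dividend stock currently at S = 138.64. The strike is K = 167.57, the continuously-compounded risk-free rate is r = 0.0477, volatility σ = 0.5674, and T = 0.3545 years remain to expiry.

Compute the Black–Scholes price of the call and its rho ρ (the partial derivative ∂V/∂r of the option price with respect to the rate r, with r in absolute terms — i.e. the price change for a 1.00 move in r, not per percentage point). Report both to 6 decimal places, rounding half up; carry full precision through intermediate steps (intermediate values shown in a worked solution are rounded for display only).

σ√T = 0.5674·√0.3545 = 0.337829
d₁ = (ln(S/K) + (r+σ²/2)T) / (σ√T) = (ln(138.64/167.57) + (0.0477+0.5674²/2)·0.3545) / 0.337829 = (-0.189521 + 0.073974) / 0.337829 = -0.342026
d₂ = d₁ − σ√T = -0.342026 − 0.337829 = -0.679856
e^{−rT} = e^{−0.0477·0.3545} = 0.983233
N(d₁) = 0.366166,  N(d₂) = 0.248298
Call price V = S·N(d₁) − K·e^{−rT}·N(d₂) = 50.765195 − 40.909635 = 9.855560
ρ = K·T·e^{−rT}·N(d₂) = 14.502466

price = 9.855560
ρ = 14.502466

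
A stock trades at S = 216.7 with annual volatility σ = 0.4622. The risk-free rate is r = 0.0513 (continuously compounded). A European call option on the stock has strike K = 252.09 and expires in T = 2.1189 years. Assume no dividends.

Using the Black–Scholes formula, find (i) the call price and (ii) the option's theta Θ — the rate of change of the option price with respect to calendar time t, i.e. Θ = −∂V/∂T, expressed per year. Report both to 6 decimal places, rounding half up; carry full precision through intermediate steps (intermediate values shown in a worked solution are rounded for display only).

price = 53.726740
Θ = -17.221114

σ√T = 0.4622·√2.1189 = 0.672799
d₁ = (ln(S/K) + (r+σ²/2)T) / (σ√T) = (ln(216.7/252.09) + (0.0513+0.4622²/2)·2.1189) / 0.672799 = (-0.151272 + 0.335029) / 0.672799 = 0.273122
d₂ = d₁ − σ√T = 0.273122 − 0.672799 = -0.399676
e^{−rT} = e^{−0.0513·2.1189} = 0.897000
N(d₁) = 0.607620,  N(d₂) = 0.344697
Call price V = S·N(d₁) − K·e^{−rT}·N(d₂) = 131.671346 − 77.944605 = 53.726740
φ(d₁) = (1/√(2π))·e^{−d₁²/2} = 0.384337
Θ = −S·φ(d₁)·σ/(2√T) − r·K·e^{−rT}·N(d₂) = −13.222556 − 3.998558 = -17.221114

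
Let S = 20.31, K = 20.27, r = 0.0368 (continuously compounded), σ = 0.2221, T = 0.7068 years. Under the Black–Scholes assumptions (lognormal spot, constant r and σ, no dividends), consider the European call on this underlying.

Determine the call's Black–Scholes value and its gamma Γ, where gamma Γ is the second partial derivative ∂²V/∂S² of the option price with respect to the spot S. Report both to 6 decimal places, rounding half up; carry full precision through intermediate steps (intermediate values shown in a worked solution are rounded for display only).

price = 1.786748
Γ = 0.102131

σ√T = 0.2221·√0.7068 = 0.186723
d₁ = (ln(S/K) + (r+σ²/2)T) / (σ√T) = (ln(20.31/20.27) + (0.0368+0.2221²/2)·0.7068) / 0.186723 = (0.001971 + 0.043443) / 0.186723 = 0.243218
d₂ = d₁ − σ√T = 0.243218 − 0.186723 = 0.056496
e^{−rT} = e^{−0.0368·0.7068} = 0.974325
N(d₁) = 0.596082,  N(d₂) = 0.522526
Call price V = S·N(d₁) − K·e^{−rT}·N(d₂) = 12.106421 − 10.319673 = 1.786748
φ(d₁) = (1/√(2π))·e^{−d₁²/2} = 0.387315
Γ = φ(d₁) / (S·σ·√T) = 0.102131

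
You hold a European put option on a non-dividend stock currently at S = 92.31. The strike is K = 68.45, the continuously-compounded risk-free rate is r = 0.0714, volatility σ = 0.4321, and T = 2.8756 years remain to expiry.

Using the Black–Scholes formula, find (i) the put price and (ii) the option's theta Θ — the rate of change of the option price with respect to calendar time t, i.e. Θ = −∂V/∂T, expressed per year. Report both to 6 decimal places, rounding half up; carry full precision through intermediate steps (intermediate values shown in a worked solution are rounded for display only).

σ√T = 0.4321·√2.8756 = 0.732738
d₁ = (ln(S/K) + (r+σ²/2)T) / (σ√T) = (ln(92.31/68.45) + (0.0714+0.4321²/2)·2.8756) / 0.732738 = (0.299049 + 0.473770) / 0.732738 = 1.054701
d₂ = d₁ − σ√T = 1.054701 − 0.732738 = 0.321963
e^{−rT} = e^{−0.0714·2.8756} = 0.814388
N(−d₁) = 0.145781,  N(−d₂) = 0.373740
Put price V = K·e^{−rT}·N(−d₂) − S·N(−d₁) = 20.834111 − 13.457052 = 7.377059
φ(d₁) = (1/√(2π))·e^{−d₁²/2} = 0.228748
Θ = −S·φ(d₁)·σ/(2√T) + r·K·e^{−rT}·N(−d₂) = −2.690268 + 1.487556 = -1.202713

price = 7.377059
Θ = -1.202713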